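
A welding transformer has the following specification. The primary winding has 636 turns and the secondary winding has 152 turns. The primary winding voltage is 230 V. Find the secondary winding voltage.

V_s/V_p = N_s/N_p, so V_s = 230 × 152/636 = 55.0 V.

V_s ≈ 55.0 V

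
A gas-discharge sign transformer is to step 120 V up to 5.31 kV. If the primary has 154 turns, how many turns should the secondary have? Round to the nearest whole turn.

N_s = 6814 turns

N_s/N_p = V_s/V_p, so N_s = 154 × 5310/120 = 6814.5 ≈ 6814 turns.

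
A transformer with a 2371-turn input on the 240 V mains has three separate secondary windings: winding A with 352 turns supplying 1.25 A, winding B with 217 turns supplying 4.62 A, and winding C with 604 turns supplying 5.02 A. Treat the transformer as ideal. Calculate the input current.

V_A = 240 × 352/2371 = 35.631 V; V_B = 240 × 217/2371 = 21.965 V; V_C = 240 × 604/2371 = 61.139 V.
P_out = V_A I_A + V_B I_B + V_C I_C = 35.631×1.25 + 21.965×4.62 + 61.139×5.02 = 44.538 + 101.48 + 306.92 = 452.93 W.
Ideal ⇒ P_in = P_out, so I_in = P_out/V_in = 452.93/240 = 1.89 A.

I_in ≈ 1.89 A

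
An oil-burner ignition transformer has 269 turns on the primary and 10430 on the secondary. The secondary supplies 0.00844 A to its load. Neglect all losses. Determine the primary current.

For an ideal transformer I_p/I_s = N_s/N_p, so I_p = 0.00844 × 10430/269 = 0.327 A.

I_p ≈ 0.327 A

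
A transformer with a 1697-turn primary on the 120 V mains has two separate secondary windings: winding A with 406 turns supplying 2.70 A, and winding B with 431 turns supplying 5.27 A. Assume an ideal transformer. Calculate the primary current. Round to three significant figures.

I_p ≈ 1.98 A

V_A = 120 × 406/1697 = 28.709 V; V_B = 120 × 431/1697 = 30.477 V.
P_out = V_A I_A + V_B I_B = 28.709×2.70 + 30.477×5.27 = 77.516 + 160.62 = 238.13 W.
Ideal ⇒ P_in = P_out, so I_p = P_out/V_p = 238.13/120 = 1.98 A.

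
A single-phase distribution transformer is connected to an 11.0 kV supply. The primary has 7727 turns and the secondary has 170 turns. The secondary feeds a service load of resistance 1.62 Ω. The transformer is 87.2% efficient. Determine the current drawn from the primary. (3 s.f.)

V_s = 11000 × 170/7727 = 242.01 V.
I_s = V_s/R = 242.01/1.62 = 149.39 A.
P_out = V_s I_s = 242.01 × 149.39 = 36153 W.
P_in = P_out/η = 36153/0.872 = 41460 W.
I_p = P_in/V_p = 41460/11000 = 3.77 A.

I_p ≈ 3.77 A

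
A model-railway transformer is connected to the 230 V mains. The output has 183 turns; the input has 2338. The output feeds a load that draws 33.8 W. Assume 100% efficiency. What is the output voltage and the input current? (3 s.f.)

V_out ≈ 18.0 V, I_in ≈ 0.147 A

V_out = V_in × N_out/N_in = 230 × 183/2338 = 18.003 V.
I_out = P/V_out = 33.8/18.003 = 1.8775 A.
I_in = I_out × N_out/N_in = 1.8775 × 183/2338 = 0.147 A.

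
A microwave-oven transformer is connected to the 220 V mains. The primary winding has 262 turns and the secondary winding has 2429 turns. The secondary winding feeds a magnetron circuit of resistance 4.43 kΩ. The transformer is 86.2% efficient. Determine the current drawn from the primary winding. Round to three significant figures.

I_p ≈ 4.95 A

V_s = 220 × 2429/262 = 2039.6 V.
I_s = V_s/R = 2039.6/4430 = 0.46041 A.
P_out = V_s I_s = 2039.6 × 0.46041 = 939.06 W.
P_in = P_out/η = 939.06/0.862 = 1089.4 W.
I_p = P_in/V_p = 1089.4/220 = 4.95 A.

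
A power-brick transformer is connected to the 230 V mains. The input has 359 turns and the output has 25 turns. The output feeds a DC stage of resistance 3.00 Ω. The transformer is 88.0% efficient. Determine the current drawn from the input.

V_out = 230 × 25/359 = 16.017 V.
I_out = V_out/R = 16.017/3.00 = 5.3389 A.
P_out = V_out I_out = 16.017 × 5.3389 = 85.512 W.
P_in = P_out/η = 85.512/0.880 = 97.172 W.
I_in = P_in/V_in = 97.172/230 = 0.422 A.

I_in ≈ 0.422 A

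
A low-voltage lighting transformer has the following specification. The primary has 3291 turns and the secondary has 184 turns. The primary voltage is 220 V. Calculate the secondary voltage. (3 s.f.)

V_s/V_p = N_s/N_p, so V_s = 220 × 184/3291 = 12.3 V.

V_s ≈ 12.3 V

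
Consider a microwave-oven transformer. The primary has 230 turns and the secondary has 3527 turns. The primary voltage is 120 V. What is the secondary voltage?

V_s/V_p = N_s/N_p, so V_s = 120 × 3527/230 = 1840 V.

V_s ≈ 1840 V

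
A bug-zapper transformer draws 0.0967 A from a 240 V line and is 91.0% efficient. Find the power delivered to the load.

P_out ≈ 21.1 W

P_in = V_p I_p = 240 × 0.0967 = 23.208 W.
P_out = η P_in = 0.910 × 23.208 = 21.1 W.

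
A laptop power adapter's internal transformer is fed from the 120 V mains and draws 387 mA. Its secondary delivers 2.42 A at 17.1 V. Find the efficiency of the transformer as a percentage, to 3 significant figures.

P_in = 120 × 0.387 = 46.4400 W.
P_out = 17.1 × 2.42 = 41.3820 W.
η = P_out/P_in = 41.3820/46.4400 = 0.891.

η ≈ 89.1%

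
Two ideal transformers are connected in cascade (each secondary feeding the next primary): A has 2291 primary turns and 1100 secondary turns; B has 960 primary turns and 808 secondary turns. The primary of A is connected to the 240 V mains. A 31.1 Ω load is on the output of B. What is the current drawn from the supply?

I_supply ≈ 1.26 A

Secondary of A: V = 240.00 × 1100/2291 = 115.23 V.
Secondary of B: V = 115.23 × 808/960 = 96.988 V.
I_load = 96.988/31.1 = 3.1186 A, so P_out = 96.988 × 3.1186 = 302.47 W.
All ideal ⇒ P_in = P_out, so I_supply = 302.47/240 = 1.26 A.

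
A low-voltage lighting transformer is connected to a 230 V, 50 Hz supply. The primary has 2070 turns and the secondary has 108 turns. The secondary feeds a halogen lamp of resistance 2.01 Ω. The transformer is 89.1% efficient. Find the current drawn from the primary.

V_s = 230 × 108/2070 = 12.000 V.
I_s = V_s/R = 12.000/2.01 = 5.9701 A.
P_out = V_s I_s = 12.000 × 5.9701 = 71.642 W.
P_in = P_out/η = 71.642/0.891 = 80.406 W.
I_p = P_in/V_p = 80.406/230 = 0.350 A.

I_p ≈ 0.350 A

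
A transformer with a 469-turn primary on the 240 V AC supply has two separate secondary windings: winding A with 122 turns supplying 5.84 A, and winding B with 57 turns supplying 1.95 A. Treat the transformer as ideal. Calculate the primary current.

I_p ≈ 1.76 A

V_A = 240 × 122/469 = 62.431 V; V_B = 240 × 57/469 = 29.168 V.
P_out = V_A I_A + V_B I_B = 62.431×5.84 + 29.168×1.95 = 364.60 + 56.878 = 421.47 W.
Ideal ⇒ P_in = P_out, so I_p = P_out/V_p = 421.47/240 = 1.76 A.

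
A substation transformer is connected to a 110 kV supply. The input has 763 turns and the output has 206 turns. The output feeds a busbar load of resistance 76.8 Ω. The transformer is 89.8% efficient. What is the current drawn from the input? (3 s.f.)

V_out = 110000 × 206/763 = 29699 V.
I_out = V_out/R = 29699/76.8 = 386.70 A.
P_out = V_out I_out = 29699 × 386.70 = 1.1484×10^7 W.
P_in = P_out/η = 1.1484×10^7/0.898 = 1.2789×10^7 W.
I_in = P_in/V_in = 1.2789×10^7/110000 = 116 A.

I_in ≈ 116 A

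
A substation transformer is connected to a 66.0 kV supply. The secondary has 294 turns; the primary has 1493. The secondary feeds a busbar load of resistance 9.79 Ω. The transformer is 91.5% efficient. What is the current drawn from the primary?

V_s = 66000 × 294/1493 = 12997 V.
I_s = V_s/R = 12997/9.79 = 1327.5 A.
P_out = V_s I_s = 12997 × 1327.5 = 1.7254×10^7 W.
P_in = P_out/η = 1.7254×10^7/0.915 = 1.8856×10^7 W.
I_p = P_in/V_p = 1.8856×10^7/66000 = 286 A.

I_p ≈ 286 A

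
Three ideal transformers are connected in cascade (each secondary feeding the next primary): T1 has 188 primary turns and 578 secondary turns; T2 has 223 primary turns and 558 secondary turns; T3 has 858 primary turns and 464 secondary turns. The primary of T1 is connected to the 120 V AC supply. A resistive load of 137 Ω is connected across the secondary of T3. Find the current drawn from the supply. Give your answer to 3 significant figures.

After T1: V = 120.00 × 578/188 = 368.94 V.
After T2: V = 368.94 × 558/223 = 923.17 V.
After T3: V = 923.17 × 464/858 = 499.24 V.
I_load = 499.24/137 = 3.6441 A, so P_out = 499.24 × 3.6441 = 1819.3 W.
All ideal ⇒ P_in = P_out, so I_supply = 1819.3/120 = 15.2 A.

I_supply ≈ 15.2 A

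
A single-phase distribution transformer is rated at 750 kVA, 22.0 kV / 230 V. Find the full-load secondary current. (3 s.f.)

I_s ≈ 3260 A

I_s = S/V_s = 750000/230 = 3260 A.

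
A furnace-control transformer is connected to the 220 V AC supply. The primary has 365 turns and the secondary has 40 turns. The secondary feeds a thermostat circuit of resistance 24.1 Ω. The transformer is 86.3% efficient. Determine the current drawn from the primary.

V_s = 220 × 40/365 = 24.110 V.
I_s = V_s/R = 24.110/24.1 = 1.0004 A.
P_out = V_s I_s = 24.110 × 1.0004 = 24.119 W.
P_in = P_out/η = 24.119/0.863 = 27.948 W.
I_p = P_in/V_p = 27.948/220 = 0.127 A.

I_p ≈ 0.127 A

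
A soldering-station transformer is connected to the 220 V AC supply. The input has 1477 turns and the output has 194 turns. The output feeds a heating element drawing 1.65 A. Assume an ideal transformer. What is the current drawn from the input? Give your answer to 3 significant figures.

For an ideal transformer I_in N_in = I_out N_out, so I_in = 1.65 × 194/1477 = 0.217 A.

I_in ≈ 0.217 A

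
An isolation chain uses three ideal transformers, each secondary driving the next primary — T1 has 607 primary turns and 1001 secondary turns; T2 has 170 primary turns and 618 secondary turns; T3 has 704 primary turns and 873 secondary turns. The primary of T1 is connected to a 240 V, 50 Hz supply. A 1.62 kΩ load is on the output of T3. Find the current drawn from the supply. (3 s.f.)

I_supply ≈ 8.19 A

After T1: V = 240.00 × 1001/607 = 395.78 V.
After T2: V = 395.78 × 618/170 = 1438.8 V.
After T3: V = 1438.8 × 873/704 = 1784.2 V.
I_load = 1784.2/1620 = 1.1013 A, so P_out = 1784.2 × 1.1013 = 1965.0 W.
All ideal ⇒ P_in = P_out, so I_supply = 1965.0/240 = 8.19 A.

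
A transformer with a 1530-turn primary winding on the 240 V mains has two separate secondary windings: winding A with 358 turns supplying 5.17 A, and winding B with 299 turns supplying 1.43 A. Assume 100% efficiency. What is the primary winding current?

V_A = 240 × 358/1530 = 56.157 V; V_B = 240 × 299/1530 = 46.902 V.
P_out = V_A I_A + V_B I_B = 56.157×5.17 + 46.902×1.43 = 290.33 + 67.070 = 357.40 W.
Ideal ⇒ P_in = P_out, so I_p = P_out/V_p = 357.40/240 = 1.49 A.

I_p ≈ 1.49 A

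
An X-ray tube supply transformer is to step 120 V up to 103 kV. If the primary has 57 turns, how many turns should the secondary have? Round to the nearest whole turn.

N_s = 48925 turns

N_s/N_p = V_s/V_p, so N_s = 57 × 103000/120 = 48925.0 ≈ 48925 turns.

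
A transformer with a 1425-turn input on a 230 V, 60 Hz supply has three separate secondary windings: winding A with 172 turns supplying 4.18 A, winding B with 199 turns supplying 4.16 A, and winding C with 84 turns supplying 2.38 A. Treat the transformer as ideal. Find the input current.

V_A = 230 × 172/1425 = 27.761 V; V_B = 230 × 199/1425 = 32.119 V; V_C = 230 × 84/1425 = 13.558 V.
P_out = V_A I_A + V_B I_B + V_C I_C = 27.761×4.18 + 32.119×4.16 + 13.558×2.38 = 116.04 + 133.62 + 32.268 = 281.93 W.
Ideal ⇒ P_in = P_out, so I_in = P_out/V_in = 281.93/230 = 1.23 A.

I_in ≈ 1.23 A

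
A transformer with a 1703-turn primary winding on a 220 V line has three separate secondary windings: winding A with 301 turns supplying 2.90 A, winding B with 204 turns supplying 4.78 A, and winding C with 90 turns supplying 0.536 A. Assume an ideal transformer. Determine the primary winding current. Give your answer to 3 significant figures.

I_p ≈ 1.11 A

V_A = 220 × 301/1703 = 38.884 V; V_B = 220 × 204/1703 = 26.353 V; V_C = 220 × 90/1703 = 11.627 V.
P_out = V_A I_A + V_B I_B + V_C I_C = 38.884×2.90 + 26.353×4.78 + 11.627×0.536 = 112.76 + 125.97 + 6.2318 = 244.97 W.
Ideal ⇒ P_in = P_out, so I_p = P_out/V_p = 244.97/220 = 1.11 A.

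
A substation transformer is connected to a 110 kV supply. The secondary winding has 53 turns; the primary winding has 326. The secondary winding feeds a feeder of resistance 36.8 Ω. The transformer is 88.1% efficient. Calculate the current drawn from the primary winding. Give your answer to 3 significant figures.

V_s = 110000 × 53/326 = 17883 V.
I_s = V_s/R = 17883/36.8 = 485.96 A.
P_out = V_s I_s = 17883 × 485.96 = 8.6907×10^6 W.
P_in = P_out/η = 8.6907×10^6/0.881 = 9.8646×10^6 W.
I_p = P_in/V_p = 9.8646×10^6/110000 = 89.7 A.

I_p ≈ 89.7 A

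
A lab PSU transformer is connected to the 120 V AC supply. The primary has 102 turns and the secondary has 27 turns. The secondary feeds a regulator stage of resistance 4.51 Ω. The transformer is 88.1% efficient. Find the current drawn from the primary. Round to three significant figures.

V_s = 120 × 27/102 = 31.765 V.
I_s = V_s/R = 31.765/4.51 = 7.0432 A.
P_out = V_s I_s = 31.765 × 7.0432 = 223.72 W.
P_in = P_out/η = 223.72/0.881 = 253.94 W.
I_p = P_in/V_p = 253.94/120 = 2.12 A.

I_p ≈ 2.12 A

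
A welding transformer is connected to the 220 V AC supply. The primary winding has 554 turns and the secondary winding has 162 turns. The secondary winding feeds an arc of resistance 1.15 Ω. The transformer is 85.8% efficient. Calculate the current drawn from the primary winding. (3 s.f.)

V_s = 220 × 162/554 = 64.332 V.
I_s = V_s/R = 64.332/1.15 = 55.941 A.
P_out = V_s I_s = 64.332 × 55.941 = 3598.8 W.
P_in = P_out/η = 3598.8/0.858 = 4194.4 W.
I_p = P_in/V_p = 4194.4/220 = 19.1 A.

I_p ≈ 19.1 A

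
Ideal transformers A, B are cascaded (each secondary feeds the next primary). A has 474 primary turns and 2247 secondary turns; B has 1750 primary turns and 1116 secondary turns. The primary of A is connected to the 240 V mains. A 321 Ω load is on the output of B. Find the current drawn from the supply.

I_supply ≈ 6.83 A

Secondary of A: V = 240.00 × 2247/474 = 1137.7 V.
Secondary of B: V = 1137.7 × 1116/1750 = 725.54 V.
I_load = 725.54/321 = 2.2603 A, so P_out = 725.54 × 2.2603 = 1639.9 W.
All ideal ⇒ P_in = P_out, so I_supply = 1639.9/240 = 6.83 A.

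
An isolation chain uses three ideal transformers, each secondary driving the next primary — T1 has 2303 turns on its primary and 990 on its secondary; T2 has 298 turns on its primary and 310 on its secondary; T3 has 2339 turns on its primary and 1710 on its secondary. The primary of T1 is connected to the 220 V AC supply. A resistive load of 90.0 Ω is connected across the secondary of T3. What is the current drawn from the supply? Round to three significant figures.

I_supply ≈ 0.261 A

Secondary of T1: V = 220.00 × 990/2303 = 94.572 V.
Secondary of T2: V = 94.572 × 310/298 = 98.381 V.
Secondary of T3: V = 98.381 × 1710/2339 = 71.924 V.
I_load = 71.924/90.0 = 0.79916 A, so P_out = 71.924 × 0.79916 = 57.479 W.
All ideal ⇒ P_in = P_out, so I_supply = 57.479/220 = 0.261 A.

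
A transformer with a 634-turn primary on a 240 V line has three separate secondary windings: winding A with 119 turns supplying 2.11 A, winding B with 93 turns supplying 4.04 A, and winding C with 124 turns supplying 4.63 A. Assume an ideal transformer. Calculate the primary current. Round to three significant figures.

I_p ≈ 1.89 A

V_A = 240 × 119/634 = 45.047 V; V_B = 240 × 93/634 = 35.205 V; V_C = 240 × 124/634 = 46.940 V.
P_out = V_A I_A + V_B I_B + V_C I_C = 45.047×2.11 + 35.205×4.04 + 46.940×4.63 = 95.050 + 142.23 + 217.33 = 454.61 W.
Ideal ⇒ P_in = P_out, so I_p = P_out/V_p = 454.61/240 = 1.89 A.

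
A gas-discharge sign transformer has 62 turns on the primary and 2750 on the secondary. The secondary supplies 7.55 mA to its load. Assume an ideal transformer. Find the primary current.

For an ideal transformer I_p/I_s = N_s/N_p, so I_p = 0.00755 × 2750/62 = 0.335 A.

I_p ≈ 0.335 A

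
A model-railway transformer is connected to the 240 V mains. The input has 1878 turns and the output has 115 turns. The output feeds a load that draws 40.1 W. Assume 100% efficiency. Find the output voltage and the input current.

V_out = V_in × N_out/N_in = 240 × 115/1878 = 14.696 V.
I_out = P/V_out = 40.1/14.696 = 2.7285 A.
I_in = I_out × N_out/N_in = 2.7285 × 115/1878 = 0.167 A.

V_out ≈ 14.7 V, I_in ≈ 0.167 A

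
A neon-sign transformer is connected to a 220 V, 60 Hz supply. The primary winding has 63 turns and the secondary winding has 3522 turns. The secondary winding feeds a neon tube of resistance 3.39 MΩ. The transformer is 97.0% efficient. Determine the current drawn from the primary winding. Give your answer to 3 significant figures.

I_p ≈ 0.209 A

V_s = 220 × 3522/63 = 12299 V.
I_s = V_s/R = 12299/(3.39×10^6) = 0.0036280 A.
P_out = V_s I_s = 12299 × 0.0036280 = 44.621 W.
P_in = P_out/η = 44.621/0.970 = 46.001 W.
I_p = P_in/V_p = 46.001/220 = 0.209 A.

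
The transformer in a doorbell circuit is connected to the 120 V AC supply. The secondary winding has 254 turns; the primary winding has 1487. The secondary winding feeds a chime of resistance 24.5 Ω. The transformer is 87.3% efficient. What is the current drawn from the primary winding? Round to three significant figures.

I_p ≈ 0.164 A

V_s = 120 × 254/1487 = 20.498 V.
I_s = V_s/R = 20.498/24.5 = 0.83664 A.
P_out = V_s I_s = 20.498 × 0.83664 = 17.149 W.
P_in = P_out/η = 17.149/0.873 = 19.644 W.
I_p = P_in/V_p = 19.644/120 = 0.164 A.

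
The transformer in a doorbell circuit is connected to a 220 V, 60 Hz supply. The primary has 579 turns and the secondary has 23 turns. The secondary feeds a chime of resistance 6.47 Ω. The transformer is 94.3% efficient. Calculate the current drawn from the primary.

I_p ≈ 0.0569 A

V_s = 220 × 23/579 = 8.7392 V.
I_s = V_s/R = 8.7392/6.47 = 1.3507 A.
P_out = V_s I_s = 8.7392 × 1.3507 = 11.804 W.
P_in = P_out/η = 11.804/0.943 = 12.518 W.
I_p = P_in/V_p = 12.518/220 = 0.0569 A.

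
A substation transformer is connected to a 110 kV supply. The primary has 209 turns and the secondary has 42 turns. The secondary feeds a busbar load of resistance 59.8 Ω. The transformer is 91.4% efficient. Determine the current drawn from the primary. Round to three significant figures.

I_p ≈ 81.3 A

V_s = 110000 × 42/209 = 22105 V.
I_s = V_s/R = 22105/59.8 = 369.65 A.
P_out = V_s I_s = 22105 × 369.65 = 8.1713×10^6 W.
P_in = P_out/η = 8.1713×10^6/0.914 = 8.9401×10^6 W.
I_p = P_in/V_p = 8.9401×10^6/110000 = 81.3 A.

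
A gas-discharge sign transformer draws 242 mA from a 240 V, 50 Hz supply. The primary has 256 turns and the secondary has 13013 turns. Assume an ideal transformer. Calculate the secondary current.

I_s/I_p = N_p/N_s, so I_s = 0.242 × 256/13013 = 0.00476 A.

I_s ≈ 0.00476 A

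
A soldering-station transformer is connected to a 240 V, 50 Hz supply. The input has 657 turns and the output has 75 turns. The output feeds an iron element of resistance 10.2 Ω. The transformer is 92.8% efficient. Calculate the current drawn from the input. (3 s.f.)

I_in ≈ 0.330 A

V_out = 240 × 75/657 = 27.397 V.
I_out = V_out/R = 27.397/10.2 = 2.6860 A.
P_out = V_out I_out = 27.397 × 2.6860 = 73.589 W.
P_in = P_out/η = 73.589/0.928 = 79.299 W.
I_in = P_in/V_in = 79.299/240 = 0.330 A.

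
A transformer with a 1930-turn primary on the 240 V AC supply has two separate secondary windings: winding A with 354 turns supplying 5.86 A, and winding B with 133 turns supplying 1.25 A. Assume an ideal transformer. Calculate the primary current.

I_p ≈ 1.16 A

V_A = 240 × 354/1930 = 44.021 V; V_B = 240 × 133/1930 = 16.539 V.
P_out = V_A I_A + V_B I_B = 44.021×5.86 + 16.539×1.25 = 257.96 + 20.674 = 278.64 W.
Ideal ⇒ P_in = P_out, so I_p = P_out/V_p = 278.64/240 = 1.16 A.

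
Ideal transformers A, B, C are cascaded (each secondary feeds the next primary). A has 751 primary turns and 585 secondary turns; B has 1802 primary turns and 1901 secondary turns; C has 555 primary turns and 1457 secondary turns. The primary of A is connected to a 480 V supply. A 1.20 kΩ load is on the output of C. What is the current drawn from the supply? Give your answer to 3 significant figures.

After A: V = 480.00 × 585/751 = 373.90 V.
After B: V = 373.90 × 1901/1802 = 394.44 V.
After C: V = 394.44 × 1457/555 = 1035.5 V.
I_load = 1035.5/1200 = 0.86292 A, so P_out = 1035.5 × 0.86292 = 893.55 W.
All ideal ⇒ P_in = P_out, so I_supply = 893.55/480 = 1.86 A.

I_supply ≈ 1.86 A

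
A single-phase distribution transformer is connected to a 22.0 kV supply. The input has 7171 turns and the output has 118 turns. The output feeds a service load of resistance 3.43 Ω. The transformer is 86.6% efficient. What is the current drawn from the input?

I_in ≈ 2.01 A

V_out = 22000 × 118/7171 = 362.01 V.
I_out = V_out/R = 362.01/3.43 = 105.54 A.
P_out = V_out I_out = 362.01 × 105.54 = 38208 W.
P_in = P_out/η = 38208/0.866 = 44120 W.
I_in = P_in/V_in = 44120/22000 = 2.01 A.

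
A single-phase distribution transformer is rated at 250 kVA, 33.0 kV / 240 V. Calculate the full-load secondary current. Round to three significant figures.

I_s = S/V_s = 250000/240 = 1040 A.

I_s ≈ 1040 A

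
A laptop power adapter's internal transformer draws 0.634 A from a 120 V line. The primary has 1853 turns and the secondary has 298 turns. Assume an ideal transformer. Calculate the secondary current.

I_s ≈ 3.94 A

I_s/I_p = N_p/N_s, so I_s = 0.634 × 1853/298 = 3.94 A.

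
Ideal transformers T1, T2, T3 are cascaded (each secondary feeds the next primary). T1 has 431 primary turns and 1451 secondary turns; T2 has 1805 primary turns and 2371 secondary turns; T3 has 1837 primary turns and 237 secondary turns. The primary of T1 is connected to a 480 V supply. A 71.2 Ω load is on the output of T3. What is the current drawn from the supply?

I_supply ≈ 2.19 A

Secondary of T1: V = 480.00 × 1451/431 = 1616.0 V.
Secondary of T2: V = 1616.0 × 2371/1805 = 2122.7 V.
Secondary of T3: V = 2122.7 × 237/1837 = 273.86 V.
I_load = 273.86/71.2 = 3.8463 A, so P_out = 273.86 × 3.8463 = 1053.3 W.
All ideal ⇒ P_in = P_out, so I_supply = 1053.3/480 = 2.19 A.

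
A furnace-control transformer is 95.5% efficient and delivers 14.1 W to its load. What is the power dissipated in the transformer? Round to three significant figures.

P_in = P_out/η = 14.1/0.955 = 14.7644 W.
P_loss = P_in − P_out = 14.7644 − 14.1 = 0.664 W.

P_loss ≈ 0.664 W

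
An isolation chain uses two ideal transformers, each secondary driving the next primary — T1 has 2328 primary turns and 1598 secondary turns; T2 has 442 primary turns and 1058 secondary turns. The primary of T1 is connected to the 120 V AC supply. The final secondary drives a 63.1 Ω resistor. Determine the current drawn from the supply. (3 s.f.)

I_supply ≈ 5.13 A

Secondary of T1: V = 120.00 × 1598/2328 = 82.371 V.
Secondary of T2: V = 82.371 × 1058/442 = 197.17 V.
I_load = 197.17/63.1 = 3.1247 A, so P_out = 197.17 × 3.1247 = 616.09 W.
All ideal ⇒ P_in = P_out, so I_supply = 616.09/120 = 5.13 A.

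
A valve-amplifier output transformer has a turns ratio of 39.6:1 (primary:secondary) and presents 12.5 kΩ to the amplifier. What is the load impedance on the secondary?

Z_s = Z_p/(N_p/N_s)² = 12500/39.6² = 7.97 Ω.

Z_s ≈ 7.97 Ω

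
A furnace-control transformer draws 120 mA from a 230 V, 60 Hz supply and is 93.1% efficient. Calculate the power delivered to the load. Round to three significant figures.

P_in = V_p I_p = 230 × 0.120 = 27.600 W.
P_out = η P_in = 0.931 × 27.600 = 25.7 W.

P_out ≈ 25.7 W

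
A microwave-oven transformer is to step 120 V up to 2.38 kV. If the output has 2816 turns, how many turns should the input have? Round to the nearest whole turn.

N_in/N_out = V_in/V_out, so N_in = 2816 × 120/2380 = 142.0 ≈ 142 turns.

N_in = 142 turns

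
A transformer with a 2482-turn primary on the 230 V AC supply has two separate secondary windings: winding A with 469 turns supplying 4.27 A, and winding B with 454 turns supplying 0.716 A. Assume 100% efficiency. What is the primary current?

V_A = 230 × 469/2482 = 43.461 V; V_B = 230 × 454/2482 = 42.071 V.
P_out = V_A I_A + V_B I_B = 43.461×4.27 + 42.071×0.716 = 185.58 + 30.123 = 215.70 W.
Ideal ⇒ P_in = P_out, so I_p = P_out/V_p = 215.70/230 = 0.938 A.

I_p ≈ 0.938 A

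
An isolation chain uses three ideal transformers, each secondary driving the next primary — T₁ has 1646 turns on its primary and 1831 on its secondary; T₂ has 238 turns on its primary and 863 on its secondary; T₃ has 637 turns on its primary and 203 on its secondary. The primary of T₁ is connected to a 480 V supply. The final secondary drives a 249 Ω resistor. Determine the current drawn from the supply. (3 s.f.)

Secondary of T₁: V = 480.00 × 1831/1646 = 533.95 V.
Secondary of T₂: V = 533.95 × 863/238 = 1936.1 V.
Secondary of T₃: V = 1936.1 × 203/637 = 617.01 V.
I_load = 617.01/249 = 2.4779 A, so P_out = 617.01 × 2.4779 = 1528.9 W.
All ideal ⇒ P_in = P_out, so I_supply = 1528.9/480 = 3.19 A.

I_supply ≈ 3.19 A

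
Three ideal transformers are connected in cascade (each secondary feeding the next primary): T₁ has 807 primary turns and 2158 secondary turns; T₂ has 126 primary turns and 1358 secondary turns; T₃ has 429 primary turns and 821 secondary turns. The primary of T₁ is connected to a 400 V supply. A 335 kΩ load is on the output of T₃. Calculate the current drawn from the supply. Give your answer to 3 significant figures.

Secondary of T₁: V = 400.00 × 2158/807 = 1069.6 V.
Secondary of T₂: V = 1069.6 × 1358/126 = 11528 V.
Secondary of T₃: V = 11528 × 821/429 = 22062 V.
I_load = 22062/335000 = 0.065858 A, so P_out = 22062 × 0.065858 = 1453.0 W.
All ideal ⇒ P_in = P_out, so I_supply = 1453.0/400 = 3.63 A.

I_supply ≈ 3.63 A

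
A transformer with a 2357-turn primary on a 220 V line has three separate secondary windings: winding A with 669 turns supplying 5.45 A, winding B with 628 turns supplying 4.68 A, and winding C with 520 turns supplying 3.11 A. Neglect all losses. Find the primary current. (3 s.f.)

V_A = 220 × 669/2357 = 62.444 V; V_B = 220 × 628/2357 = 58.617 V; V_C = 220 × 520/2357 = 48.536 V.
P_out = V_A I_A + V_B I_B + V_C I_C = 62.444×5.45 + 58.617×4.68 + 48.536×3.11 = 340.32 + 274.33 + 150.95 = 765.59 W.
Ideal ⇒ P_in = P_out, so I_p = P_out/V_p = 765.59/220 = 3.48 A.

I_p ≈ 3.48 A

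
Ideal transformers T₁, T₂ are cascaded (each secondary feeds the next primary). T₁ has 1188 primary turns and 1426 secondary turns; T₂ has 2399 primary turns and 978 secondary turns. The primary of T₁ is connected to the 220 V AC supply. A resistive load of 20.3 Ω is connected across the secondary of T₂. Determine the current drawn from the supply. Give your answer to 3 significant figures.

Secondary of T₁: V = 220.00 × 1426/1188 = 264.07 V.
Secondary of T₂: V = 264.07 × 978/2399 = 107.66 V.
I_load = 107.66/20.3 = 5.3032 A, so P_out = 107.66 × 5.3032 = 570.92 W.
All ideal ⇒ P_in = P_out, so I_supply = 570.92/220 = 2.60 A.

I_supply ≈ 2.60 A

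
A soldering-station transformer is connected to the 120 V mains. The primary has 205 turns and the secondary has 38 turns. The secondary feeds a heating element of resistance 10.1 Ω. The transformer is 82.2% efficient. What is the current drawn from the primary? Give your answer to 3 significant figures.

I_p ≈ 0.497 A

V_s = 120 × 38/205 = 22.244 V.
I_s = V_s/R = 22.244/10.1 = 2.2024 A.
P_out = V_s I_s = 22.244 × 2.2024 = 48.989 W.
P_in = P_out/η = 48.989/0.822 = 59.598 W.
I_p = P_in/V_p = 59.598/120 = 0.497 A.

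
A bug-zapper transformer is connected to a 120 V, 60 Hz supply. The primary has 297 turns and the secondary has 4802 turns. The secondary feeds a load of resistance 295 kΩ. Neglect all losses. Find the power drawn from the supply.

P ≈ 12.8 W

V_s = V_p × N_s/N_p = 120 × 4802/297 = 1940.2 V.
I_s = V_s/R = 1940.2/295000 = 0.0065770 A.
I_p = I_s × N_s/N_p = 0.0065770 × 4802/297 = 0.10634 A.
P = V_p I_p = 120 × 0.10634 = 12.8 W.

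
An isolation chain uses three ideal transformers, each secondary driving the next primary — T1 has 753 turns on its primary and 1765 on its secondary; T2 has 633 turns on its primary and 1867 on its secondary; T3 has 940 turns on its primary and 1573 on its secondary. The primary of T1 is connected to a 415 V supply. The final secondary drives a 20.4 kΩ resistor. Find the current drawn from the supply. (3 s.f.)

After T1: V = 415.00 × 1765/753 = 972.74 V.
After T2: V = 972.74 × 1867/633 = 2869.1 V.
After T3: V = 2869.1 × 1573/940 = 4801.1 V.
I_load = 4801.1/20400 = 0.23535 A, so P_out = 4801.1 × 0.23535 = 1129.9 W.
All ideal ⇒ P_in = P_out, so I_supply = 1129.9/415 = 2.72 A.

I_supply ≈ 2.72 A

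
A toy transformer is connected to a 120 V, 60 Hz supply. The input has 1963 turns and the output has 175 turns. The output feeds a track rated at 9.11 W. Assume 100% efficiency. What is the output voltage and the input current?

V_out ≈ 10.7 V, I_in ≈ 0.0759 A

V_out = V_in × N_out/N_in = 120 × 175/1963 = 10.698 V.
I_out = P/V_out = 9.11/10.698 = 0.85157 A.
I_in = I_out × N_out/N_in = 0.85157 × 175/1963 = 0.0759 A.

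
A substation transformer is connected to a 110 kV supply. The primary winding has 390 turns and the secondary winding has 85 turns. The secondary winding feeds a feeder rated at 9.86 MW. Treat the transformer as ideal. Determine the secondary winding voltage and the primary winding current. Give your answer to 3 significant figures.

V_s = V_p × N_s/N_p = 110000 × 85/390 = 23974 V.
I_s = P/V_s = 9.86×10^6/23974 = 411.27 A.
I_p = I_s × N_s/N_p = 411.27 × 85/390 = 89.6 A.

V_s ≈ 24000 V, I_p ≈ 89.6 A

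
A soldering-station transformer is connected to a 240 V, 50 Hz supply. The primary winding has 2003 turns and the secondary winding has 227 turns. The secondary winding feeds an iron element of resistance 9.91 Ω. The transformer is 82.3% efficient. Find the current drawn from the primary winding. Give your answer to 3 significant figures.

I_p ≈ 0.378 A

V_s = 240 × 227/2003 = 27.199 V.
I_s = V_s/R = 27.199/9.91 = 2.7446 A.
P_out = V_s I_s = 27.199 × 2.7446 = 74.652 W.
P_in = P_out/η = 74.652/0.823 = 90.707 W.
I_p = P_in/V_p = 90.707/240 = 0.378 A.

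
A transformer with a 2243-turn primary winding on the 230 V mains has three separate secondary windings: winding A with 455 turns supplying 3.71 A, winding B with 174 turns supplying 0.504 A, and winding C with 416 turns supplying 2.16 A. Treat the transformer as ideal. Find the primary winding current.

V_A = 230 × 455/2243 = 46.656 V; V_B = 230 × 174/2243 = 17.842 V; V_C = 230 × 416/2243 = 42.657 V.
P_out = V_A I_A + V_B I_B + V_C I_C = 46.656×3.71 + 17.842×0.504 + 42.657×2.16 = 173.09 + 8.9925 + 92.139 = 274.23 W.
Ideal ⇒ P_in = P_out, so I_p = P_out/V_p = 274.23/230 = 1.19 A.

I_p ≈ 1.19 A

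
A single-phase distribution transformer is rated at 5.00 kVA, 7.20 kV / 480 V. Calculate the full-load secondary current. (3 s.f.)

I_s ≈ 10.4 A

I_s = S/V_s = 5000/480 = 10.4 A.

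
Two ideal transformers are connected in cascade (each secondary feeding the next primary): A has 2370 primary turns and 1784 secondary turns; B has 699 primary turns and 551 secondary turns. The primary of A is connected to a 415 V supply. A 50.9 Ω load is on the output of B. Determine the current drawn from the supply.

I_supply ≈ 2.87 A

After A: V = 415.00 × 1784/2370 = 312.39 V.
After B: V = 312.39 × 551/699 = 246.25 V.
I_load = 246.25/50.9 = 4.8378 A, so P_out = 246.25 × 4.8378 = 1191.3 W.
All ideal ⇒ P_in = P_out, so I_supply = 1191.3/415 = 2.87 A.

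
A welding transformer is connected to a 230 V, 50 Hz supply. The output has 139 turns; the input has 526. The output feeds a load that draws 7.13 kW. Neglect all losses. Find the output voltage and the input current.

V_out ≈ 60.8 V, I_in ≈ 31.0 A

V_out = V_in × N_out/N_in = 230 × 139/526 = 60.779 V.
I_out = P/V_out = 7130/60.779 = 117.31 A.
I_in = I_out × N_out/N_in = 117.31 × 139/526 = 31.0 A.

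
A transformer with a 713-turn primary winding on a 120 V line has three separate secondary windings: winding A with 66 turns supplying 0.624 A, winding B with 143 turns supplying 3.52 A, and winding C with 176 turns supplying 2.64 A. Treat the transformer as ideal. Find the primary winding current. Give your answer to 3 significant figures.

I_p ≈ 1.42 A

V_A = 120 × 66/713 = 11.108 V; V_B = 120 × 143/713 = 24.067 V; V_C = 120 × 176/713 = 29.621 V.
P_out = V_A I_A + V_B I_B + V_C I_C = 11.108×0.624 + 24.067×3.52 + 29.621×2.64 = 6.9314 + 84.717 + 78.200 = 169.85 W.
Ideal ⇒ P_in = P_out, so I_p = P_out/V_p = 169.85/120 = 1.42 A.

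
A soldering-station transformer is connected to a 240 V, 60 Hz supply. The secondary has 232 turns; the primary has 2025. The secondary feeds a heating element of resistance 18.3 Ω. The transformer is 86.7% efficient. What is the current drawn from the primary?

V_s = 240 × 232/2025 = 27.496 V.
I_s = V_s/R = 27.496/18.3 = 1.5025 A.
P_out = V_s I_s = 27.496 × 1.5025 = 41.314 W.
P_in = P_out/η = 41.314/0.867 = 47.652 W.
I_p = P_in/V_p = 47.652/240 = 0.199 A.

I_p ≈ 0.199 A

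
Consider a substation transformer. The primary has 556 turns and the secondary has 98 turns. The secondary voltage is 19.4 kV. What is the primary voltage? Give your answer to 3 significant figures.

V_p ≈ 110000 V

V_p/V_s = N_p/N_s, so V_p = 19400 × 556/98 = 110000 V.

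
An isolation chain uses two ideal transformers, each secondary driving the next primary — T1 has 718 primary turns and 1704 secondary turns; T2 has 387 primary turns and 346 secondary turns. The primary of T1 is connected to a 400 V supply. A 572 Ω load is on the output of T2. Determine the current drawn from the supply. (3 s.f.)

I_supply ≈ 3.15 A

After T1: V = 400.00 × 1704/718 = 949.30 V.
After T2: V = 949.30 × 346/387 = 848.73 V.
I_load = 848.73/572 = 1.4838 A, so P_out = 848.73 × 1.4838 = 1259.3 W.
All ideal ⇒ P_in = P_out, so I_supply = 1259.3/400 = 3.15 A.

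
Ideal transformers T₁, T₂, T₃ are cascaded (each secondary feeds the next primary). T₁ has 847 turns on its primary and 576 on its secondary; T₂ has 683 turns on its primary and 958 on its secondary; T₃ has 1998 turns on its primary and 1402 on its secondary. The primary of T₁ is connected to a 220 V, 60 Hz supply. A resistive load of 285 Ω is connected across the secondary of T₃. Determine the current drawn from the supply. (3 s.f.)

I_supply ≈ 0.346 A

Secondary of T₁: V = 220.00 × 576/847 = 149.61 V.
Secondary of T₂: V = 149.61 × 958/683 = 209.85 V.
Secondary of T₃: V = 209.85 × 1402/1998 = 147.25 V.
I_load = 147.25/285 = 0.51667 A, so P_out = 147.25 × 0.51667 = 76.080 W.
All ideal ⇒ P_in = P_out, so I_supply = 76.080/220 = 0.346 A.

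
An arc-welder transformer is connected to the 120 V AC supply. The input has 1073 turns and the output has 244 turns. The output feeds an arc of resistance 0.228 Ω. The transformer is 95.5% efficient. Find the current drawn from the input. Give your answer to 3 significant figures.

V_out = 120 × 244/1073 = 27.288 V.
I_out = V_out/R = 27.288/0.228 = 119.68 A.
P_out = V_out I_out = 27.288 × 119.68 = 3265.9 W.
P_in = P_out/η = 3265.9/0.955 = 3419.8 W.
I_in = P_in/V_in = 3419.8/120 = 28.5 A.

I_in ≈ 28.5 A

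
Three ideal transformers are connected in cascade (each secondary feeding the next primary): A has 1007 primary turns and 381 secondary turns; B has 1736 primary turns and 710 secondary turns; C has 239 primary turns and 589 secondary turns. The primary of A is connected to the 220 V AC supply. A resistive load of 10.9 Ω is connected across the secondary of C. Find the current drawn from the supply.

Secondary of A: V = 220.00 × 381/1007 = 83.237 V.
Secondary of B: V = 83.237 × 710/1736 = 34.043 V.
Secondary of C: V = 34.043 × 589/239 = 83.897 V.
I_load = 83.897/10.9 = 7.6969 A, so P_out = 83.897 × 7.6969 = 645.75 W.
All ideal ⇒ P_in = P_out, so I_supply = 645.75/220 = 2.94 A.

I_supply ≈ 2.94 A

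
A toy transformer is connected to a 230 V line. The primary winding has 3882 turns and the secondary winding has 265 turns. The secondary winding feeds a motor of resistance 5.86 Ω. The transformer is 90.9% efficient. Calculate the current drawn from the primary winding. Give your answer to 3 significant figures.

V_s = 230 × 265/3882 = 15.701 V.
I_s = V_s/R = 15.701/5.86 = 2.6793 A.
P_out = V_s I_s = 15.701 × 2.6793 = 42.067 W.
P_in = P_out/η = 42.067/0.909 = 46.278 W.
I_p = P_in/V_p = 46.278/230 = 0.201 A.

I_p ≈ 0.201 A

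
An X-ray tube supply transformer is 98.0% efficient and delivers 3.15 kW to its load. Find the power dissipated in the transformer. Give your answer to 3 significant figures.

P_in = P_out/η = 3150/0.980 = 3214.29 W.
P_loss = P_in − P_out = 3214.29 − 3150 = 64.3 W.

P_loss ≈ 64.3 W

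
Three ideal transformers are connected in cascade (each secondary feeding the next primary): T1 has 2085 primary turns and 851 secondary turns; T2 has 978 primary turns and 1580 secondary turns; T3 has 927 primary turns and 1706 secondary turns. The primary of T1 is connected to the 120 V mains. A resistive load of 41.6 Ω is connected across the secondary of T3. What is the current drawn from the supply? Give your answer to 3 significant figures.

After T1: V = 120.00 × 851/2085 = 48.978 V.
After T2: V = 48.978 × 1580/978 = 79.127 V.
After T3: V = 79.127 × 1706/927 = 145.62 V.
I_load = 145.62/41.6 = 3.5005 A, so P_out = 145.62 × 3.5005 = 509.74 W.
All ideal ⇒ P_in = P_out, so I_supply = 509.74/120 = 4.25 A.

I_supply ≈ 4.25 A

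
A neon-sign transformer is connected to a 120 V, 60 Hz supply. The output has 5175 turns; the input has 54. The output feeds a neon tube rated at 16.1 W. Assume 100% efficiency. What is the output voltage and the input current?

V_out ≈ 11500 V, I_in ≈ 0.134 A

V_out = V_in × N_out/N_in = 120 × 5175/54 = 11500 V.
I_out = P/V_out = 16.1/11500 = 0.0014000 A.
I_in = I_out × N_out/N_in = 0.0014000 × 5175/54 = 0.134 A.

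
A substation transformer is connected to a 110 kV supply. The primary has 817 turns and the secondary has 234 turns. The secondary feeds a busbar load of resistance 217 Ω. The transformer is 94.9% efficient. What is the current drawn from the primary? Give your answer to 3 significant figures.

I_p ≈ 43.8 A

V_s = 110000 × 234/817 = 31506 V.
I_s = V_s/R = 31506/217 = 145.19 A.
P_out = V_s I_s = 31506 × 145.19 = 4.5742×10^6 W.
P_in = P_out/η = 4.5742×10^6/0.949 = 4.8200×10^6 W.
I_p = P_in/V_p = 4.8200×10^6/110000 = 43.8 A.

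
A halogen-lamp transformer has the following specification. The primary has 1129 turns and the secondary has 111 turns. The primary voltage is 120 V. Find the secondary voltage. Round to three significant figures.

V_s/V_p = N_s/N_p, so V_s = 120 × 111/1129 = 11.8 V.

V_s ≈ 11.8 V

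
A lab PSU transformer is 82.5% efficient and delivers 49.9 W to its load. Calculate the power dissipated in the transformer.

P_loss ≈ 10.6 W

P_in = P_out/η = 49.9/0.825 = 60.4848 W.
P_loss = P_in − P_out = 60.4848 − 49.9 = 10.6 W.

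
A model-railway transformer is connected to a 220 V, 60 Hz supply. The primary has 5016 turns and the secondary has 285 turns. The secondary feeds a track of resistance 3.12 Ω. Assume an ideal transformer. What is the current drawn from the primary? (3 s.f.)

V_s = V_p × N_s/N_p = 220 × 285/5016 = 12.500 V.
I_s = V_s/R = 12.500/3.12 = 4.0064 A.
For an ideal transformer I_p N_p = I_s N_s, so I_p = 4.0064 × 285/5016 = 0.228 A.

I_p ≈ 0.228 A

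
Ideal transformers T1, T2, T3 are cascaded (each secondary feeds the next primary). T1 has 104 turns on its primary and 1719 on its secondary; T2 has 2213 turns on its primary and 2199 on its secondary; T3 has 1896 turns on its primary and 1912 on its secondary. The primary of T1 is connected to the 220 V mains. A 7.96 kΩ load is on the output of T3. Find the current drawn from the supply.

I_supply ≈ 7.58 A

After T1: V = 220.00 × 1719/104 = 3636.3 V.
After T2: V = 3636.3 × 2199/2213 = 3613.3 V.
After T3: V = 3613.3 × 1912/1896 = 3643.8 V.
I_load = 3643.8/7960 = 0.45777 A, so P_out = 3643.8 × 0.45777 = 1668.0 W.
All ideal ⇒ P_in = P_out, so I_supply = 1668.0/220 = 7.58 A.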